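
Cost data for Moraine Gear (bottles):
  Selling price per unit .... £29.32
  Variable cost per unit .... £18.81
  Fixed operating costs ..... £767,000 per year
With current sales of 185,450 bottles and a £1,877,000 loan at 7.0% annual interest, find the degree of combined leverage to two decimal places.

At 185,450 units, contribution = 185,450 × £10.51 = £1,949,079.50.
Subtracting fixed costs: EBIT = £1,949,079.50 − £767,000 = £1,182,079.50. Interest = £131,390.00, so EBIT − I = £1,050,689.50.
DCL = contribution ÷ (EBIT − I) = £1,949,079.50 ÷ £1,050,689.50 = 1.8550.

1.86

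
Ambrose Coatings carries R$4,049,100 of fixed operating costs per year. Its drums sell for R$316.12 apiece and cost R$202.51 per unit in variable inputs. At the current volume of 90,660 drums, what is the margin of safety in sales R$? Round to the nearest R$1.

R$17,392,812

Unit CM = price − variable cost = R$316.12 − R$202.51 = R$113.61. Break-even units = R$4,049,100 ÷ R$113.61 = 35,640.35; break-even revenue = 35,640.35 × R$316.12 = R$11,266,626.99.
Current sales = 90,660 × R$316.12 = R$28,659,439.20.
Margin of safety = R$28,659,439.20 − R$11,266,626.99 = R$17,392,812.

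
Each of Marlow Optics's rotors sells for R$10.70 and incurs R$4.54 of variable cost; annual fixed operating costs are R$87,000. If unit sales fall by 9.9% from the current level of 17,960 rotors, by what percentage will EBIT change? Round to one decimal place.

-46.3%

Contribution at this volume is 17,960 × R$6.16 = R$110,633.60.
Operating income = contribution − fixed costs = R$110,633.60 − R$87,000 = R$23,633.60.
Degree of operating leverage = R$110,633.60 / R$23,633.60 = 4.6812.
Operating income changes by 4.6812 × -9.9% = -46.3%.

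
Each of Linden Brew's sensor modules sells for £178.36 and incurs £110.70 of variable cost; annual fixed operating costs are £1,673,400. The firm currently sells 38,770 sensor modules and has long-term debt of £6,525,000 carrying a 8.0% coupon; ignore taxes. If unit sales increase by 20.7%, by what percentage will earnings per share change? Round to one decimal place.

Total contribution margin = 38,770 × £67.66 = £2,623,178.20.
Operating income = contribution − fixed costs = £2,623,178.20 − £1,673,400 = £949,778.20.
Interest = £522,000.00, so EBIT − I = £427,778.20.
Degree of combined leverage = contribution ÷ (EBIT − I) = £2,623,178.20 ÷ £427,778.20 = 6.1321.
EPS therefore changes by 6.1321 × (+20.7%) = +126.9%.

+126.9%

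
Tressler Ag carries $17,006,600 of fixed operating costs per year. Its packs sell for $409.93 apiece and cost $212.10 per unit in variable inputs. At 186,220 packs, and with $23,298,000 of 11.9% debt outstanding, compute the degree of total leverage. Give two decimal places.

2.16

At 186,220 units, contribution = 186,220 × $197.83 = $36,839,902.60.
Subtracting fixed costs: EBIT = $36,839,902.60 − $17,006,600 = $19,833,302.60. Interest = $2,772,462.00, so EBIT − I = $17,060,840.60.
DCL = contribution ÷ (EBIT − I) = $36,839,902.60 ÷ $17,060,840.60 = 2.1593.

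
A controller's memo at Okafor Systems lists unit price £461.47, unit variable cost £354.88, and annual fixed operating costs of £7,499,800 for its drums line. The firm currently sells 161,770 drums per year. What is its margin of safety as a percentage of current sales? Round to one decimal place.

56.5%

Each unit contributes £461.47 − £354.88 = £106.59. Break-even units = £7,499,800 ÷ £106.59 = 70,361.20; break-even revenue = 70,361.20 × £461.47 = £32,469,581.63.
Actual sales revenue = 161,770 × £461.47 = £74,652,001.90.
Margin of safety = (£74,652,001.90 − £32,469,581.63) ÷ £74,652,001.90 = 56.5%.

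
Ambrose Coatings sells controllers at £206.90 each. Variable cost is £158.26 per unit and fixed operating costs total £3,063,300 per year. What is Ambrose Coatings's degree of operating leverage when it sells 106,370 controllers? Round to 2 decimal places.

2.45

At 106,370 units, contribution = 106,370 × £48.64 = £5,173,836.80.
Subtracting fixed costs: EBIT = £5,173,836.80 − £3,063,300 = £2,110,536.80.
DOL = contribution ÷ EBIT = £5,173,836.80 ÷ £2,110,536.80 = 2.4514.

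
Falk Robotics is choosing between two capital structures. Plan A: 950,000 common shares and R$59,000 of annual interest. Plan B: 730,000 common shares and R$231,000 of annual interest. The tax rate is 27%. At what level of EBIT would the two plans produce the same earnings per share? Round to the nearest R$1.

Set EPS_A = EPS_B: (EBIT − R$59,000)(1 − 0.27) ÷ 950,000 = (EBIT − R$231,000)(1 − 0.27) ÷ 730,000.
The (1 − t) factor cancels: (EBIT − 59,000) × 730,000 = (EBIT − 231,000) × 950,000.
EBIT × (950,000 − 730,000) = 231,000 × 950,000 − 59,000 × 730,000 = 176,380,000,000, so EBIT = 176,380,000,000 ÷ 220,000 = 801,727.27.

R$801,727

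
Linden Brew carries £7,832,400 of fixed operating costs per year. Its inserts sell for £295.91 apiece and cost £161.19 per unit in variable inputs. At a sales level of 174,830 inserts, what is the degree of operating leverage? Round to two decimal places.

1.50

Total contribution margin = 174,830 × £134.72 = £23,553,097.60.
EBIT = £23,553,097.60 − £7,832,400 = £15,720,697.60.
So DOL = total CM / EBIT = £23,553,097.60 / £15,720,697.60 = 1.4982.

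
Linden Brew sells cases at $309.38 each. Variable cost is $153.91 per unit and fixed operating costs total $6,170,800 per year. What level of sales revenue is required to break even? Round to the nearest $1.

CM per unit = $309.38 − $153.91 = $155.47; CM ratio = $155.47 / $309.38 = 0.5025.
Break-even revenue = fixed costs × price ÷ CM = $6,170,800 × $309.38 ÷ $155.47 = $12,279,682.

$12,279,682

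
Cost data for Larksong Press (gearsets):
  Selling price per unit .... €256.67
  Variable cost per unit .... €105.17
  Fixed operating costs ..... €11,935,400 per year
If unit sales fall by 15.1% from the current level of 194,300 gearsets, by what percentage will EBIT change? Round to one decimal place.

At 194,300 units, contribution = 194,300 × €151.50 = €29,436,450.00.
EBIT = €29,436,450.00 − €11,935,400 = €17,501,050.00.
Degree of operating leverage = €29,436,450.00 / €17,501,050.00 = 1.6820.
So EBIT moves 1.6820 × (-15.1%) = -25.4%.

-25.4%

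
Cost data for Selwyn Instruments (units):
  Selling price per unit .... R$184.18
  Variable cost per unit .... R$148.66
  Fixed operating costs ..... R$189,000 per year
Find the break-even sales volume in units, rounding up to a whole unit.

5,321 units

Unit CM = price − variable cost = R$184.18 − R$148.66 = R$35.52.
Break-even Q = R$189,000 / R$35.52 = 5,320.95 → 5,321 units.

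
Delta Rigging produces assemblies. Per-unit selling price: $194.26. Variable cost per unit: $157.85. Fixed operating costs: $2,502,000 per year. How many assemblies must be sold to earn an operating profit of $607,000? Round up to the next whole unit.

Each unit contributes $194.26 − $157.85 = $36.41.
Required volume = (fixed costs + target profit) ÷ CM = ($2,502,000 + $607,000) ÷ $36.41 = 85,388.63, so 85,389 assemblies.

85,389 assemblies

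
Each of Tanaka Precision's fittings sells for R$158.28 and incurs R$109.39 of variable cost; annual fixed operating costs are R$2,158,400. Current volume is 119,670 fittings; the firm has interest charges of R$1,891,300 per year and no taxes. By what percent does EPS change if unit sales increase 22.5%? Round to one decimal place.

At 119,670 units, contribution = 119,670 × R$48.89 = R$5,850,666.30.
Operating income = contribution − fixed costs = R$5,850,666.30 − R$2,158,400 = R$3,692,266.30.
After interest of R$1,891,300.00, pre-tax earnings = R$1,800,966.30.
Degree of combined leverage = contribution ÷ (EBIT − I) = R$5,850,666.30 ÷ R$1,800,966.30 = 3.2486.
EPS therefore changes by 3.2486 × (+22.5%) = +73.1%.

+73.1%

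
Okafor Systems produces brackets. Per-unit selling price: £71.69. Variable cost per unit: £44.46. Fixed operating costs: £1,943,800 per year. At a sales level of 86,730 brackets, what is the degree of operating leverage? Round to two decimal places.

5.65

Total contribution margin = 86,730 × £27.23 = £2,361,657.90.
Operating income = contribution − fixed costs = £2,361,657.90 − £1,943,800 = £417,857.90.
DOL = contribution ÷ EBIT = £2,361,657.90 ÷ £417,857.90 = 5.6518.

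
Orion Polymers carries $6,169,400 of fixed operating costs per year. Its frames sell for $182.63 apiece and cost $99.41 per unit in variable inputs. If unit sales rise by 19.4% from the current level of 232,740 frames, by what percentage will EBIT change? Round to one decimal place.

+28.5%

At 232,740 units, contribution = 232,740 × $83.22 = $19,368,622.80.
Subtracting fixed costs: EBIT = $19,368,622.80 − $6,169,400 = $13,199,222.80.
So DOL = total CM / EBIT = $19,368,622.80 / $13,199,222.80 = 1.4674.
%ΔEBIT = DOL × %ΔSales = 1.4674 × +19.4% = +28.5%.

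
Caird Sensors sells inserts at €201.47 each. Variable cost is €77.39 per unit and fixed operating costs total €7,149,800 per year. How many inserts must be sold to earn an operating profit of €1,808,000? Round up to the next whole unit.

Each unit contributes €201.47 − €77.39 = €124.08.
Required volume = (fixed costs + target profit) ÷ CM = (€7,149,800 + €1,808,000) ÷ €124.08 = 72,193.75, so 72,194 inserts.

72,194 inserts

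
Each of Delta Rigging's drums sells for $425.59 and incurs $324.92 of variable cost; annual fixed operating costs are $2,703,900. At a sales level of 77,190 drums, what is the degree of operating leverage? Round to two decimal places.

At 77,190 units, contribution = 77,190 × $100.67 = $7,770,717.30.
Operating income = contribution − fixed costs = $7,770,717.30 − $2,703,900 = $5,066,817.30.
So DOL = total CM / EBIT = $7,770,717.30 / $5,066,817.30 = 1.5336.

1.53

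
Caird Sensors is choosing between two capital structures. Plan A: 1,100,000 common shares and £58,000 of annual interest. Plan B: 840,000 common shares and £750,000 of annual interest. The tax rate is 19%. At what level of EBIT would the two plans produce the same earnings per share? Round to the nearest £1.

Set EPS_A = EPS_B: (EBIT − £58,000)(1 − 0.19) ÷ 1,100,000 = (EBIT − £750,000)(1 − 0.19) ÷ 840,000.
The (1 − t) factor cancels: (EBIT − 58,000) × 840,000 = (EBIT − 750,000) × 1,100,000.
Solving, EBIT = (750,000·1,100,000 − 58,000·840,000) / (1,100,000 − 840,000) = 776,280,000,000 / 260,000 = 2,985,692.31.

£2,985,692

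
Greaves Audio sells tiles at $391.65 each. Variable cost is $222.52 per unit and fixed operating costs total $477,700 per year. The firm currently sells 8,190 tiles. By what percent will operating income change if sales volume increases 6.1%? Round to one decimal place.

At 8,190 units, contribution = 8,190 × $169.13 = $1,385,174.70.
Subtracting fixed costs: EBIT = $1,385,174.70 − $477,700 = $907,474.70.
Degree of operating leverage = $1,385,174.70 / $907,474.70 = 1.5264.
%ΔEBIT = DOL × %ΔSales = 1.5264 × +6.1% = +9.3%.

+9.3%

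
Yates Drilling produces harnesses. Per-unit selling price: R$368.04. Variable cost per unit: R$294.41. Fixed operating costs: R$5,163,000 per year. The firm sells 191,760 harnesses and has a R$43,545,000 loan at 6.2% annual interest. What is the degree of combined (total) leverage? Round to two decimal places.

2.26

Contribution at this volume is 191,760 × R$73.63 = R$14,119,288.80.
Operating income = contribution − fixed costs = R$14,119,288.80 − R$5,163,000 = R$8,956,288.80. Interest = R$2,699,790.00.
DOL = R$14,119,288.80 ÷ R$8,956,288.80 = 1.5765; DFL = R$8,956,288.80 ÷ R$6,256,498.80 = 1.4315.
Combined leverage = 1.5765 × 1.4315 = 2.2568.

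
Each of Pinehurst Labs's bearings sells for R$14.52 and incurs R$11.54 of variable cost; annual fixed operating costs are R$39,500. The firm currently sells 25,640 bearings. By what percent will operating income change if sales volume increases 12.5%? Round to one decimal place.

+25.9%

Contribution at this volume is 25,640 × R$2.98 = R$76,407.20.
Subtracting fixed costs: EBIT = R$76,407.20 − R$39,500 = R$36,907.20.
So DOL = total CM / EBIT = R$76,407.20 / R$36,907.20 = 2.0703.
So EBIT moves 2.0703 × (+12.5%) = +25.9%.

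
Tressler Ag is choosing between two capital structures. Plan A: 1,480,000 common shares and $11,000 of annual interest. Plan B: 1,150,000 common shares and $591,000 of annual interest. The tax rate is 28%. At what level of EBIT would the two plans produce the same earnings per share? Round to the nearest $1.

$2,612,212

At indifference, (EBIT − 11,000)(1 − t)/1,480,000 = (EBIT − 591,000)(1 − t)/1,150,000.
Cancelling (1 − t) and cross-multiplying: 1,150,000·(EBIT − 11,000) = 1,480,000·(EBIT − 591,000).
EBIT × (1,480,000 − 1,150,000) = 591,000 × 1,480,000 − 11,000 × 1,150,000 = 862,030,000,000, so EBIT = 862,030,000,000 ÷ 330,000 = 2,612,212.12.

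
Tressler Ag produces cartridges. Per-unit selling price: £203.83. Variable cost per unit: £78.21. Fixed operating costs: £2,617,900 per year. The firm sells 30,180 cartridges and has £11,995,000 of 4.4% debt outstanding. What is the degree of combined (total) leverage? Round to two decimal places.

Total contribution margin = 30,180 × £125.62 = £3,791,211.60.
Subtracting fixed costs: EBIT = £3,791,211.60 − £2,617,900 = £1,173,311.60. Interest = £527,780.00.
DOL = £3,791,211.60 ÷ £1,173,311.60 = 3.2312; DFL = £1,173,311.60 ÷ £645,531.60 = 1.8176.
DCL = DOL × DFL = 3.2312 × 1.8176 = 5.8730.

5.87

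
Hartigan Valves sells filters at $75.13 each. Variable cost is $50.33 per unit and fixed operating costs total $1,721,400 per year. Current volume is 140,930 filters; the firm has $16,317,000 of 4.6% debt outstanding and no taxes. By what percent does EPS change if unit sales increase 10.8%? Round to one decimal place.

+36.9%

At 140,930 units, contribution = 140,930 × $24.80 = $3,495,064.00.
EBIT = $3,495,064.00 − $1,721,400 = $1,773,664.00.
Interest = $750,582.00, so EBIT − I = $1,023,082.00.
Degree of combined leverage = contribution ÷ (EBIT − I) = $3,495,064.00 ÷ $1,023,082.00 = 3.4162.
%ΔEPS = DCL × %ΔSales = 3.4162 × +10.8% = +36.9%.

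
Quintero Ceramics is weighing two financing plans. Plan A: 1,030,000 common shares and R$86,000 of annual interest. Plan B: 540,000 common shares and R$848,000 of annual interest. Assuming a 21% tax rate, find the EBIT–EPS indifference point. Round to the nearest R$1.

R$1,687,755

At indifference, (EBIT − 86,000)(1 − t)/1,030,000 = (EBIT − 848,000)(1 − t)/540,000.
The (1 − t) factor cancels: (EBIT − 86,000) × 540,000 = (EBIT − 848,000) × 1,030,000.
EBIT × (1,030,000 − 540,000) = 848,000 × 1,030,000 − 86,000 × 540,000 = 827,000,000,000, so EBIT = 827,000,000,000 ÷ 490,000 = 1,687,755.10.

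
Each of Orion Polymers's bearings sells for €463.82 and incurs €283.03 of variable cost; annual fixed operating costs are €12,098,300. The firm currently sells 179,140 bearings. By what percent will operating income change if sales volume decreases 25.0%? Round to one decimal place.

At 179,140 units, contribution = 179,140 × €180.79 = €32,386,720.60.
Operating income = contribution − fixed costs = €32,386,720.60 − €12,098,300 = €20,288,420.60.
DOL = contribution ÷ EBIT = €32,386,720.60 ÷ €20,288,420.60 = 1.5963.
So EBIT moves 1.5963 × (-25.0%) = -39.9%.

-39.9%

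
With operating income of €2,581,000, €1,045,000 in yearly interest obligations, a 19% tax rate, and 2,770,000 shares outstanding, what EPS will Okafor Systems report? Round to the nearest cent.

Interest = €1,045,000.00, so EBT = €2,581,000 − €1,045,000.00 = €1,536,000.00.
After tax at 19%: net income = €1,536,000.00 × 0.81 = €1,244,160.00.
EPS = €1,244,160.00 ÷ 2,770,000 = €0.45.

€0.45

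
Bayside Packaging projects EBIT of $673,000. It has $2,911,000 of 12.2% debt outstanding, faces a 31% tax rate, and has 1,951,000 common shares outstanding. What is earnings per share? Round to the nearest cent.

Interest = $355,142.00, so EBT = $673,000 − $355,142.00 = $317,858.00.
After tax at 31%: net income = $317,858.00 × 0.69 = $219,322.02.
Per share: $219,322.02 / 1,951,000 shares = $0.11.

$0.11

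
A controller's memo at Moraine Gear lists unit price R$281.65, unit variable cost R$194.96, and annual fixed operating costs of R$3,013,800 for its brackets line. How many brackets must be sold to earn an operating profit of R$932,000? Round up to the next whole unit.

Contribution margin per unit = R$281.65 − R$194.96 = R$86.69.
Units = (FC + target) / CM = (R$3,013,800 + R$932,000) / R$86.69 = 45,516.21, so 45,517 brackets.

45,517 brackets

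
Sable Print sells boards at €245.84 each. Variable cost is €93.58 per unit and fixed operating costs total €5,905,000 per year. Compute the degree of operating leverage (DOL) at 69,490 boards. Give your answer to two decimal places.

Total contribution margin = 69,490 × €152.26 = €10,580,547.40.
Subtracting fixed costs: EBIT = €10,580,547.40 − €5,905,000 = €4,675,547.40.
So DOL = total CM / EBIT = €10,580,547.40 / €4,675,547.40 = 2.2630.

2.26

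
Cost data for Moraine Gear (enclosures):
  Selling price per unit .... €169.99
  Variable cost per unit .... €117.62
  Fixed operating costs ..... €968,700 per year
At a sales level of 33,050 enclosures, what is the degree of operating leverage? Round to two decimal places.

2.27

Total contribution margin = 33,050 × €52.37 = €1,730,828.50.
EBIT = €1,730,828.50 − €968,700 = €762,128.50.
Degree of operating leverage = €1,730,828.50 / €762,128.50 = 2.2710.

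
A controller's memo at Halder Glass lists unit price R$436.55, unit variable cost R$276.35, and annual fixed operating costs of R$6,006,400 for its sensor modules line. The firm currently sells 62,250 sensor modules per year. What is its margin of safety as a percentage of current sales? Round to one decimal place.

39.8%

Each unit contributes R$436.55 − R$276.35 = R$160.20. Break-even units = R$6,006,400 ÷ R$160.20 = 37,493.13; break-even revenue = 37,493.13 × R$436.55 = R$16,367,627.47.
Actual sales revenue = 62,250 × R$436.55 = R$27,175,237.50.
Margin of safety = (R$27,175,237.50 − R$16,367,627.47) ÷ R$27,175,237.50 = 39.8%.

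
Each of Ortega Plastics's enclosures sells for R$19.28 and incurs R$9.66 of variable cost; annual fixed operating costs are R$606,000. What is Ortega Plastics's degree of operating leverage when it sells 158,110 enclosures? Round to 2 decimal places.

At 158,110 units, contribution = 158,110 × R$9.62 = R$1,521,018.20.
Operating income = contribution − fixed costs = R$1,521,018.20 − R$606,000 = R$915,018.20.
Degree of operating leverage = R$1,521,018.20 / R$915,018.20 = 1.6623.

1.66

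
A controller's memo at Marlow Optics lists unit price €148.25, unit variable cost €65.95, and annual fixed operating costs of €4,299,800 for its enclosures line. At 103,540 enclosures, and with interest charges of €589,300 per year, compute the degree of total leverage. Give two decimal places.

2.35

At 103,540 units, contribution = 103,540 × €82.30 = €8,521,342.00.
EBIT = €8,521,342.00 − €4,299,800 = €4,221,542.00. Interest = €589,300.00, so EBIT − I = €3,632,242.00.
DCL = contribution ÷ (EBIT − I) = €8,521,342.00 ÷ €3,632,242.00 = 2.3460.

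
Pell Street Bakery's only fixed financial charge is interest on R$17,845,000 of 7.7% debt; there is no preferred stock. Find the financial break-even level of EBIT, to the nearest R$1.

R$1,374,065

Annual interest = 7.7% × R$17,845,000 = R$1,374,065.00.
With no preferred dividends, EPS = 0 when EBIT exactly covers interest, so the financial break-even EBIT is R$1,374,065.00.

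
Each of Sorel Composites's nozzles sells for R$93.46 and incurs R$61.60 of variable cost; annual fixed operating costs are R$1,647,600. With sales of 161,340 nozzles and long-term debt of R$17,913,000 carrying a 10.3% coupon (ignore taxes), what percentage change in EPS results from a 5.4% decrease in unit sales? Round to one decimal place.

Total contribution margin = 161,340 × R$31.86 = R$5,140,292.40.
Subtracting fixed costs: EBIT = R$5,140,292.40 − R$1,647,600 = R$3,492,692.40.
After interest of R$1,845,039.00, pre-tax earnings = R$1,647,653.40.
Degree of combined leverage = contribution ÷ (EBIT − I) = R$5,140,292.40 ÷ R$1,647,653.40 = 3.1198.
EPS therefore changes by 3.1198 × (-5.4%) = -16.8%.

-16.8%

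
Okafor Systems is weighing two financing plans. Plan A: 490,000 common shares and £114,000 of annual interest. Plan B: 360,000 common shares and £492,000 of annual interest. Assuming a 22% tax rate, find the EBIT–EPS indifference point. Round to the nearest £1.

Set EPS_A = EPS_B: (EBIT − £114,000)(1 − 0.22) ÷ 490,000 = (EBIT − £492,000)(1 − 0.22) ÷ 360,000.
Cancelling (1 − t) and cross-multiplying: 360,000·(EBIT − 114,000) = 490,000·(EBIT − 492,000).
EBIT × (490,000 − 360,000) = 492,000 × 490,000 − 114,000 × 360,000 = 200,040,000,000, so EBIT = 200,040,000,000 ÷ 130,000 = 1,538,769.23.

£1,538,769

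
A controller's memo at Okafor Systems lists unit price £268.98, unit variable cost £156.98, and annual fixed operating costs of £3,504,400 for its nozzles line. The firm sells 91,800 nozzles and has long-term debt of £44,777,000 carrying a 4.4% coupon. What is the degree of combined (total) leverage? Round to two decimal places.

2.14

At 91,800 units, contribution = 91,800 × £112.00 = £10,281,600.00.
Subtracting fixed costs: EBIT = £10,281,600.00 − £3,504,400 = £6,777,200.00. Interest = £1,970,188.00, so EBIT − I = £4,807,012.00.
Degree of total leverage = total CM / (EBIT − interest) = £10,281,600.00 / £4,807,012.00 = 2.1389.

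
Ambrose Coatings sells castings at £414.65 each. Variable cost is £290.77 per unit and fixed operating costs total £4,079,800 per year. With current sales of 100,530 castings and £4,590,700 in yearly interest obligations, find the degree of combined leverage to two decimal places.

3.29

Contribution at this volume is 100,530 × £123.88 = £12,453,656.40.
EBIT = £12,453,656.40 − £4,079,800 = £8,373,856.40. Interest = £4,590,700.00.
DOL = £12,453,656.40 ÷ £8,373,856.40 = 1.4872; DFL = £8,373,856.40 ÷ £3,783,156.40 = 2.2135.
Combined leverage = 1.4872 × 2.2135 = 3.2919.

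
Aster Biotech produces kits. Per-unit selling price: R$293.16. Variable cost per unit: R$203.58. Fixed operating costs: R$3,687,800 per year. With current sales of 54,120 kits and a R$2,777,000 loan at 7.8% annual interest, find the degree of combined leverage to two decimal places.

At 54,120 units, contribution = 54,120 × R$89.58 = R$4,848,069.60.
Subtracting fixed costs: EBIT = R$4,848,069.60 − R$3,687,800 = R$1,160,269.60. Interest = R$216,606.00.
DOL = R$4,848,069.60 ÷ R$1,160,269.60 = 4.1784; DFL = R$1,160,269.60 ÷ R$943,663.60 = 1.2295.
Combined leverage = 4.1784 × 1.2295 = 5.1373.

5.14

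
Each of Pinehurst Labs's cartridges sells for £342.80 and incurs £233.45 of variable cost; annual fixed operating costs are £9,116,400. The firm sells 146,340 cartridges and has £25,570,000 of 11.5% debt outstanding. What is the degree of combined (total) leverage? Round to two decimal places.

At 146,340 units, contribution = 146,340 × £109.35 = £16,002,279.00.
Subtracting fixed costs: EBIT = £16,002,279.00 − £9,116,400 = £6,885,879.00. Interest = £2,940,550.00.
DOL = £16,002,279.00 ÷ £6,885,879.00 = 2.3239; DFL = £6,885,879.00 ÷ £3,945,329.00 = 1.7453.
DCL = DOL × DFL = 2.3239 × 1.7453 = 4.0559.

4.06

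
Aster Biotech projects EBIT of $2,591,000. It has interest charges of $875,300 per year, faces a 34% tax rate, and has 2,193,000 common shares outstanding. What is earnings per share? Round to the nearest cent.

$0.52

Pre-tax income = $2,591,000 − $875,300.00 = $1,715,700.00.
Net income = $1,715,700.00 × (1 − 0.34) = $1,132,362.00.
EPS = $1,132,362.00 ÷ 2,193,000 = $0.52.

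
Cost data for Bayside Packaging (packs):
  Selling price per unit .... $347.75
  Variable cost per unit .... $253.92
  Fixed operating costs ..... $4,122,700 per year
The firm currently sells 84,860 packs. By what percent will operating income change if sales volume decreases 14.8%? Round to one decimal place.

-30.7%

At 84,860 units, contribution = 84,860 × $93.83 = $7,962,413.80.
Operating income = contribution − fixed costs = $7,962,413.80 − $4,122,700 = $3,839,713.80.
DOL = contribution ÷ EBIT = $7,962,413.80 ÷ $3,839,713.80 = 2.0737.
So EBIT moves 2.0737 × (-14.8%) = -30.7%.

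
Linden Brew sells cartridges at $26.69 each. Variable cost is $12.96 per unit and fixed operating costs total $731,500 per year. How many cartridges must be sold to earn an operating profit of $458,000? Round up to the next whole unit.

Each unit contributes $26.69 − $12.96 = $13.73.
Need Q such that Q × $13.73 − $731,500 = $458,000, i.e. Q = $1,189,500 / $13.73 = 86,635.11 → 86,636.

86,636 cartridges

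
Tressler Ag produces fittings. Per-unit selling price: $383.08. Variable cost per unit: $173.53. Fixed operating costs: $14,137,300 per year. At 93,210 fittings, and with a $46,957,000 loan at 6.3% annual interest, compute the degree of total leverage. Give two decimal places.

Total contribution margin = 93,210 × $209.55 = $19,532,155.50.
EBIT = $19,532,155.50 − $14,137,300 = $5,394,855.50. Interest = $2,958,291.00, so EBIT − I = $2,436,564.50.
Degree of total leverage = total CM / (EBIT − interest) = $19,532,155.50 / $2,436,564.50 = 8.0163.

8.02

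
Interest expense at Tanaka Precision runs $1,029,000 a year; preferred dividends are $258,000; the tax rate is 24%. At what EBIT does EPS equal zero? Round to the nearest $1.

Grossing the preferred dividend up to pre-tax terms: $258,000 / (1 − 0.24) = $339,473.68.
Financial break-even EBIT = interest + D_p ÷ (1 − t) = $1,029,000 + $339,473.68 = $1,368,473.68.

$1,368,474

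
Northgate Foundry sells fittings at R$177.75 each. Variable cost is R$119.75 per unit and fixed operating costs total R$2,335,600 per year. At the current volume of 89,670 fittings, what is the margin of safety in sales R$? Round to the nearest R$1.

Each unit contributes R$177.75 − R$119.75 = R$58.00. Break-even units = R$2,335,600 ÷ R$58.00 = 40,268.97; break-even revenue = 40,268.97 × R$177.75 = R$7,157,808.62.
Actual sales revenue = 89,670 × R$177.75 = R$15,938,842.50.
Margin of safety = R$15,938,842.50 − R$7,157,808.62 = R$8,781,034.

R$8,781,034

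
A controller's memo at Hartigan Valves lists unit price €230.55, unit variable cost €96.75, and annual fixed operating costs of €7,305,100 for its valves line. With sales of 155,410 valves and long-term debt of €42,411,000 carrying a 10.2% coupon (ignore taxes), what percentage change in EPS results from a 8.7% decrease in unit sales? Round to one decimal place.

-19.7%

Total contribution margin = 155,410 × €133.80 = €20,793,858.00.
Operating income = contribution − fixed costs = €20,793,858.00 − €7,305,100 = €13,488,758.00.
Interest = €4,325,922.00, so EBIT − I = €9,162,836.00.
Degree of combined leverage = contribution ÷ (EBIT − I) = €20,793,858.00 ÷ €9,162,836.00 = 2.2694.
%ΔEPS = DCL × %ΔSales = 2.2694 × -8.7% = -19.7%.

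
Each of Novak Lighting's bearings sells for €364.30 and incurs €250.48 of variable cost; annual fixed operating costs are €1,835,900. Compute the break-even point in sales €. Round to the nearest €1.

€5,876,106

Contribution margin per unit = €364.30 − €250.48 = €113.82, a CM ratio of €113.82 ÷ €364.30 = 0.3124.
Break-even sales = FC ÷ CM ratio = €1,835,900 × €364.30 / €113.82 = €5,876,106.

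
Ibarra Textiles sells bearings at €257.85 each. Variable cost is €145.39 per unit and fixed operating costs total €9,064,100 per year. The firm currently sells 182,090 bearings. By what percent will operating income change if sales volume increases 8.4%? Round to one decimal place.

Contribution at this volume is 182,090 × €112.46 = €20,477,841.40.
Operating income = contribution − fixed costs = €20,477,841.40 − €9,064,100 = €11,413,741.40.
DOL = contribution ÷ EBIT = €20,477,841.40 ÷ €11,413,741.40 = 1.7941.
%ΔEBIT = DOL × %ΔSales = 1.7941 × +8.4% = +15.1%.

+15.1%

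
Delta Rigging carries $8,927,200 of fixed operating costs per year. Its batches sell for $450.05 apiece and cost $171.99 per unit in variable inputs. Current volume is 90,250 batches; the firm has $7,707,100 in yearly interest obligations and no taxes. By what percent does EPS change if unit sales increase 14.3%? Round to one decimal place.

Contribution at this volume is 90,250 × $278.06 = $25,094,915.00.
Operating income = contribution − fixed costs = $25,094,915.00 − $8,927,200 = $16,167,715.00.
Interest = $7,707,100.00, so EBIT − I = $8,460,615.00.
Degree of combined leverage = contribution ÷ (EBIT − I) = $25,094,915.00 ÷ $8,460,615.00 = 2.9661.
EPS therefore changes by 2.9661 × (+14.3%) = +42.4%.

+42.4%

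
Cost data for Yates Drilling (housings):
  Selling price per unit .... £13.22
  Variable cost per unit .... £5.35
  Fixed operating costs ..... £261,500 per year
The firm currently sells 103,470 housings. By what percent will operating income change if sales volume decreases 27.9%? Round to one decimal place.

Contribution at this volume is 103,470 × £7.87 = £814,308.90.
Operating income = contribution − fixed costs = £814,308.90 − £261,500 = £552,808.90.
So DOL = total CM / EBIT = £814,308.90 / £552,808.90 = 1.4730.
%ΔEBIT = DOL × %ΔSales = 1.4730 × -27.9% = -41.1%.

-41.1%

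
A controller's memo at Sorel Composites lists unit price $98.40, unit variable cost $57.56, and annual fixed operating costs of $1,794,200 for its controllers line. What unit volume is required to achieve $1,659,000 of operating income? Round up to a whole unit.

84,555 controllers

Unit CM = price − variable cost = $98.40 − $57.56 = $40.84.
Need Q such that Q × $40.84 − $1,794,200 = $1,659,000, i.e. Q = $3,453,200 / $40.84 = 84,554.36 → 84,555.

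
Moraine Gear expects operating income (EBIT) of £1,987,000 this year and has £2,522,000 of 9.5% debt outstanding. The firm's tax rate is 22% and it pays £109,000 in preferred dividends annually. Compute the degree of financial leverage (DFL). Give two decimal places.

Annual interest charges come to £239,590.00.
Pre-tax preferred-dividend burden = £109,000 ÷ (1 − 0.22) = £139,743.59.
DFL = EBIT ÷ [EBIT − I − D_p/(1−t)] = £1,987,000 ÷ [£1,987,000 − £239,590.00 − £139,743.59] = £1,987,000 ÷ £1,607,666.41 = 1.2360.

1.24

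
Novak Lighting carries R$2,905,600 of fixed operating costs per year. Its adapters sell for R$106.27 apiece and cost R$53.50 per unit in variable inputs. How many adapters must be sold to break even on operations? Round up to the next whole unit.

55,062 adapters

Unit CM = price − variable cost = R$106.27 − R$53.50 = R$52.77.
Units to break even: R$2,905,600 ÷ R$52.77 = 55,061.59, rounded up to 55,062.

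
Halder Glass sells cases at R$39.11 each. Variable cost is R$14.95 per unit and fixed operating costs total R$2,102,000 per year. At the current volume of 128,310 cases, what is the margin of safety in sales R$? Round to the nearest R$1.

Contribution margin per unit = R$39.11 − R$14.95 = R$24.16. Break-even units = R$2,102,000 ÷ R$24.16 = 87,003.31; break-even revenue = 87,003.31 × R$39.11 = R$3,402,699.50.
Current sales = 128,310 × R$39.11 = R$5,018,204.10.
Margin of safety = R$5,018,204.10 − R$3,402,699.50 = R$1,615,505.

R$1,615,505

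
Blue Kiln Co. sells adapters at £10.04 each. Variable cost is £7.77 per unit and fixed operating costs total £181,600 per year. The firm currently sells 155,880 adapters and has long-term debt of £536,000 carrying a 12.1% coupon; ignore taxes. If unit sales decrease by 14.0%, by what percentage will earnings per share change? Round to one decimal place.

-46.1%

Contribution at this volume is 155,880 × £2.27 = £353,847.60.
Subtracting fixed costs: EBIT = £353,847.60 − £181,600 = £172,247.60.
After interest of £64,856.00, pre-tax earnings = £107,391.60.
DCL = total CM / (EBIT − I) = £353,847.60 / £107,391.60 = 3.2949.
EPS therefore changes by 3.2949 × (-14.0%) = -46.1%.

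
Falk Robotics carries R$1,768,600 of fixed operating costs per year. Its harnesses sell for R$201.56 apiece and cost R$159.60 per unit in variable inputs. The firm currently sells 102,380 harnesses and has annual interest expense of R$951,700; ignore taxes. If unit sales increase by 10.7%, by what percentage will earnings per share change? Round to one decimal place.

+29.2%

At 102,380 units, contribution = 102,380 × R$41.96 = R$4,295,864.80.
Operating income = contribution − fixed costs = R$4,295,864.80 − R$1,768,600 = R$2,527,264.80.
Interest = R$951,700.00, so EBIT − I = R$1,575,564.80.
Degree of combined leverage = contribution ÷ (EBIT − I) = R$4,295,864.80 ÷ R$1,575,564.80 = 2.7266.
%ΔEPS = DCL × %ΔSales = 2.7266 × +10.7% = +29.2%.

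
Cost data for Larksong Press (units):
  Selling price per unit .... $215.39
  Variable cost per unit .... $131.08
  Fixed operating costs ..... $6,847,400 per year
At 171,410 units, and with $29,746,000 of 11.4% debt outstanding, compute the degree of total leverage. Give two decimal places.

3.43

Total contribution margin = 171,410 × $84.31 = $14,451,577.10.
Subtracting fixed costs: EBIT = $14,451,577.10 − $6,847,400 = $7,604,177.10. Interest = $3,391,044.00, so EBIT − I = $4,213,133.10.
Degree of total leverage = total CM / (EBIT − interest) = $14,451,577.10 / $4,213,133.10 = 3.4301.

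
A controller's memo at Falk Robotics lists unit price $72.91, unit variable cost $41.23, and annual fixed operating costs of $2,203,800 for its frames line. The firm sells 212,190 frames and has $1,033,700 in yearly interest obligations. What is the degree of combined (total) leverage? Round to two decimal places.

1.93

Total contribution margin = 212,190 × $31.68 = $6,722,179.20.
Operating income = contribution − fixed costs = $6,722,179.20 − $2,203,800 = $4,518,379.20. Interest = $1,033,700.00.
DOL = $6,722,179.20 ÷ $4,518,379.20 = 1.4877; DFL = $4,518,379.20 ÷ $3,484,679.20 = 1.2966.
Combined leverage = 1.4877 × 1.2966 = 1.9290.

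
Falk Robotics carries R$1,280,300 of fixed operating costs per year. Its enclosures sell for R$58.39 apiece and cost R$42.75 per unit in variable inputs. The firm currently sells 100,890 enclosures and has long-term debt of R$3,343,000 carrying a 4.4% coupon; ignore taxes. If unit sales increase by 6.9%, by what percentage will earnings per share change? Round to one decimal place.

+72.3%

Contribution at this volume is 100,890 × R$15.64 = R$1,577,919.60.
Operating income = contribution − fixed costs = R$1,577,919.60 − R$1,280,300 = R$297,619.60.
Interest = R$147,092.00, so EBIT − I = R$150,527.60.
Degree of combined leverage = contribution ÷ (EBIT − I) = R$1,577,919.60 ÷ R$150,527.60 = 10.4826.
%ΔEPS = DCL × %ΔSales = 10.4826 × +6.9% = +72.3%.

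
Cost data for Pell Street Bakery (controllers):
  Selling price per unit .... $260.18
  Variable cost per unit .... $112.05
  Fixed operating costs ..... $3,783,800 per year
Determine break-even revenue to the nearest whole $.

CM per unit = $260.18 − $112.05 = $148.13; CM ratio = $148.13 / $260.18 = 0.5693.
Break-even revenue = fixed costs × price ÷ CM = $3,783,800 × $260.18 ÷ $148.13 = $6,645,980.

$6,645,980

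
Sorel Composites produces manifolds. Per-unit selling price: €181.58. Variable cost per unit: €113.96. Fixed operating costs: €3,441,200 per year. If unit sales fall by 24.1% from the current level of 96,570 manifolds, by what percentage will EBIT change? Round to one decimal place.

-50.9%

At 96,570 units, contribution = 96,570 × €67.62 = €6,530,063.40.
Subtracting fixed costs: EBIT = €6,530,063.40 − €3,441,200 = €3,088,863.40.
Degree of operating leverage = €6,530,063.40 / €3,088,863.40 = 2.1141.
Operating income changes by 2.1141 × -24.1% = -50.9%.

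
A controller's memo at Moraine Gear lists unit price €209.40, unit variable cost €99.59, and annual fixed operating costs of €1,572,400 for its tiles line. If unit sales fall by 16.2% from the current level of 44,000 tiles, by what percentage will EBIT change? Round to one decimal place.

-24.0%

Contribution at this volume is 44,000 × €109.81 = €4,831,640.00.
Operating income = contribution − fixed costs = €4,831,640.00 − €1,572,400 = €3,259,240.00.
Degree of operating leverage = €4,831,640.00 / €3,259,240.00 = 1.4824.
Operating income changes by 1.4824 × -16.2% = -24.0%.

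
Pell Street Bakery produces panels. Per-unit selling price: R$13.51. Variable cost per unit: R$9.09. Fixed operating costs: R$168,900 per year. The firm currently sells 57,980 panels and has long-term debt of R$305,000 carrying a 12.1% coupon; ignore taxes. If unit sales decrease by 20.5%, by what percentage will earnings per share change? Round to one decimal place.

-104.1%

Contribution at this volume is 57,980 × R$4.42 = R$256,271.60.
Operating income = contribution − fixed costs = R$256,271.60 − R$168,900 = R$87,371.60.
Interest = R$36,905.00, so EBIT − I = R$50,466.60.
Degree of combined leverage = contribution ÷ (EBIT − I) = R$256,271.60 ÷ R$50,466.60 = 5.0780.
EPS therefore changes by 5.0780 × (-20.5%) = -104.1%.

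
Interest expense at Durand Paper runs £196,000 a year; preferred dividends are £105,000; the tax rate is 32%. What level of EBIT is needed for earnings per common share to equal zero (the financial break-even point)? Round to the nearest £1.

£350,412

Grossing the preferred dividend up to pre-tax terms: £105,000 / (1 − 0.32) = £154,411.76.
EPS = 0 when EBIT covers interest plus the pre-tax preferred burden: £196,000 + £154,411.76 = £350,411.76.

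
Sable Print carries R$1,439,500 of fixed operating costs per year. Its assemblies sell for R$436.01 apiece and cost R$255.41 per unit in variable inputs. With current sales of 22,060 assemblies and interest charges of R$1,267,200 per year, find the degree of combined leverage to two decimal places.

3.12

Contribution at this volume is 22,060 × R$180.60 = R$3,984,036.00.
EBIT = R$3,984,036.00 − R$1,439,500 = R$2,544,536.00. Interest = R$1,267,200.00, so EBIT − I = R$1,277,336.00.
Degree of total leverage = total CM / (EBIT − interest) = R$3,984,036.00 / R$1,277,336.00 = 3.1190.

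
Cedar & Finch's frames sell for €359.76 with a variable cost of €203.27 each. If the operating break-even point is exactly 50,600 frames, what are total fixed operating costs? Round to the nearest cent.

€7,918,394.00

Each unit contributes €359.76 − €203.27 = €156.49.
Fixed costs = break-even units × CM = 50,600 × €156.49 = €7,918,394.00.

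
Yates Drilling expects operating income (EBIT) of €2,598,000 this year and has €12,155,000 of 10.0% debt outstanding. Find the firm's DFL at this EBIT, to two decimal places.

1.88

Interest = €1,215,500.00.
DFL = EBIT ÷ (EBIT − I) = €2,598,000 ÷ (€2,598,000 − €1,215,500.00) = €2,598,000 ÷ €1,382,500.00 = 1.8792.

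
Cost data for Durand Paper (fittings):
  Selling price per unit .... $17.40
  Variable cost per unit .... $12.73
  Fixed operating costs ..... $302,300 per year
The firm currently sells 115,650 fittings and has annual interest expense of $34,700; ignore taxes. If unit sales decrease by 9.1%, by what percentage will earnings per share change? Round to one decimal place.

-24.2%

At 115,650 units, contribution = 115,650 × $4.67 = $540,085.50.
Operating income = contribution − fixed costs = $540,085.50 − $302,300 = $237,785.50.
After interest of $34,700.00, pre-tax earnings = $203,085.50.
DCL = total CM / (EBIT − I) = $540,085.50 / $203,085.50 = 2.6594.
%ΔEPS = DCL × %ΔSales = 2.6594 × -9.1% = -24.2%.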